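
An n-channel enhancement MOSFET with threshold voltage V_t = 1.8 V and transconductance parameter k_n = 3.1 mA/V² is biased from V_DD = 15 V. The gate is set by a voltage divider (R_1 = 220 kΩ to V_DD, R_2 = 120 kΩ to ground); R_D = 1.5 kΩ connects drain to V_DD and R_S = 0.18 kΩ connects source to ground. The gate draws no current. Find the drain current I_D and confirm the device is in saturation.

I_D ≈ 7.3 mA

V_G = V_DD·R_2/(R_1+R_2) = 15×120/340 = 5.29 V.
Assume saturation: I_D = (k_n/2)(V_GS − V_t)² with V_GS = V_G − I_D·R_S = 5.29 − 0.18·I_D.
Substituting gives 0.0502·I_D² − 2.95·I_D + 18.9 = 0, with roots I_D = 7.33 or 51.4 mA.
The root I_D = 51.4 mA gives V_GS = -3.96 V ≤ V_t, so take I_D = 7.33 mA.
Then V_GS = 3.97 V and V_DS = V_DD − I_D(R_D+R_S) = 15 − 7.33×1.68 = 2.69 V.
Saturation requires V_DS ≥ V_GS − V_t = 2.17 V; 2.69 ≥ 2.17 ✓.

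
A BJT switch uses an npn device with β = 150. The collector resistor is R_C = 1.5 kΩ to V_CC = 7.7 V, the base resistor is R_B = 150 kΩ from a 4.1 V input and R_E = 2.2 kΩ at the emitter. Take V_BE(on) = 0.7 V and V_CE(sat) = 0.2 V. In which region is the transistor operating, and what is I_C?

Assume active. Base-emitter loop: I_B = (V_BB − V_BE)/(R_B + (β+1)R_E) = (4.1 − 0.7)/(150 + 151×2.2) = 0.00705 mA.
I_C = β·I_B = 150×0.00705 = 1.06 mA.
V_CE = V_CC − I_C·R_C − I_E·R_E = 7.7 − 1.06×1.5 − 1.06×2.2 = 3.77 V > V_CE(sat), so the active-region assumption holds.

active; I_C ≈ 1.1 mA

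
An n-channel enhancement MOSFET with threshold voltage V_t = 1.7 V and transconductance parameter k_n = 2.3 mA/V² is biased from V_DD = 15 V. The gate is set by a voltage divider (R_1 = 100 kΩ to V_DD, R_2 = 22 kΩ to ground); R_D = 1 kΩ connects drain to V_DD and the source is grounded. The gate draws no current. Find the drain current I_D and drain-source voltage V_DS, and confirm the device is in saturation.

I_D ≈ 1.2 mA, V_DS ≈ 14 V

V_G = V_DD·R_2/(R_1+R_2) = 15×22/122 = 2.7 V. With the source grounded, V_GS = V_G = 2.7 V.
Assume saturation: I_D = (k_n/2)(V_GS − V_t)² = (2.3/2)×(2.7 − 1.7)² = 1.15×1² = 1.16 mA.
V_DS = V_DD − I_D·R_D = 15 − 1.16×1 = 13.8 V.
Saturation requires V_DS ≥ V_GS − V_t = 1 V; 13.8 ≥ 1 ✓.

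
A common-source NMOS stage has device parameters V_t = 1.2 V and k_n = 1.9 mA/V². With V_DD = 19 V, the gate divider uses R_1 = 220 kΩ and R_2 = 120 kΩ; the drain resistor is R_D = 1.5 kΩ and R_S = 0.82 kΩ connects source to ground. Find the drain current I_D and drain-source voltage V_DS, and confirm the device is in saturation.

I_D ≈ 4.2 mA, V_DS ≈ 9.3 V

V_G = V_DD·R_2/(R_1+R_2) = 19×120/340 = 6.71 V.
Assume saturation: I_D = (k_n/2)(V_GS − V_t)² with V_GS = V_G − I_D·R_S = 6.71 − 0.82·I_D.
Substituting gives 0.639·I_D² − 9.58·I_D + 28.8 = 0, with roots I_D = 4.16 or 10.8 mA.
The root I_D = 10.8 mA gives V_GS = -2.18 V ≤ V_t, so take I_D = 4.16 mA.
Then V_GS = 3.29 V and V_DS = V_DD − I_D(R_D+R_S) = 19 − 4.16×2.32 = 9.34 V.
Saturation requires V_DS ≥ V_GS − V_t = 2.09 V; 9.34 ≥ 2.09 ✓.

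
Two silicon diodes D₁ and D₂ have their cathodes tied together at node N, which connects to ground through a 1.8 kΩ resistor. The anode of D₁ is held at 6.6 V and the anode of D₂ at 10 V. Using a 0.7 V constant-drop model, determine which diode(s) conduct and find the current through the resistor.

Only D₂ conducts; I_R ≈ 5.2 mA

Assume both conduct. Then node N would need to be at both 6.6−0.7 = 5.9 V and 10−0.7 = 9.3 V, which is impossible.
Assume only D₂ conducts: V_N = 10 − 0.7 = 9.3 V, so I_R = 9.3/1.8 = 5.17 mA.
Check D₁: its anode-to-cathode voltage is 6.6 − 9.3 = -2.7 V < 0.7 V, so it is off. The assumption is consistent.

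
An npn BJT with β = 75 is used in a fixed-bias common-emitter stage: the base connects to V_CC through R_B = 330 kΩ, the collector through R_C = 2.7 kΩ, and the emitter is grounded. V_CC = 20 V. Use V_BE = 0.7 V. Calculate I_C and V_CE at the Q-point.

I_C ≈ 4.4 mA, V_CE ≈ 8.2 V

Base loop: V_CC = I_B·R_B + V_BE, so I_B = (20 − 0.7)/330 kΩ = 0.0585 mA.
In the active region I_C = β·I_B = 75 × 0.0585 = 4.39 mA.
Collector loop: V_CE = V_CC − I_C·R_C = 20 − 4.39×2.7 = 8.16 V.
Since V_CE = 8.16 V > V_CE(sat) ≈ 0.2 V, the transistor is in the active region as assumed.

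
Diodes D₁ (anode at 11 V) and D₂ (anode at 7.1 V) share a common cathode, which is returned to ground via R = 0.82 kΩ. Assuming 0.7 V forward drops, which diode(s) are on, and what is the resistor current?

Assume both conduct. Then node N would need to be at both 11−0.7 = 10.3 V and 7.1−0.7 = 6.4 V, which is impossible.
Assume only D₁ conducts: V_N = 11 − 0.7 = 10.3 V, so I_R = 10.3/0.82 = 12.6 mA.
Check D₂: its anode-to-cathode voltage is 7.1 − 10.3 = -3.2 V < 0.7 V, so it is off. The assumption is consistent.

Only D₁ conducts; I_R ≈ 13 mA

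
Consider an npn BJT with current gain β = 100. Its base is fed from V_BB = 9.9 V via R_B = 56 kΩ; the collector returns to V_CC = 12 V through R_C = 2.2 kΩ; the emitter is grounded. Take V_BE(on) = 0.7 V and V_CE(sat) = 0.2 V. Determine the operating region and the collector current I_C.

saturation; I_C ≈ 5.4 mA

Assume active: I_B = (9.9 − 0.7)/56 = 0.164 mA, giving I_C = β·I_B = 16.4 mA.
But then V_CE = 12 − 16.4×2.2 = -24.1 V < V_CE(sat) = 0.2 V — impossible in the active region.
So the transistor is saturated. With V_CE = 0.2 V, I_C = (V_CC − 0.2)/R_C = 11.8/2.2 = 5.36 mA.
Check: β·I_B = 16.4 mA > I_C = 5.36 mA, confirming saturation.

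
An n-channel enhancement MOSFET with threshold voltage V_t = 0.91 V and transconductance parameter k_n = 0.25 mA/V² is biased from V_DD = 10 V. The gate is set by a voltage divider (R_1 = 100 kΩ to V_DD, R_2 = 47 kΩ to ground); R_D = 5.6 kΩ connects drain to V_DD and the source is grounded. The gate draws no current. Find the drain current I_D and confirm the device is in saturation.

I_D ≈ 0.65 mA

V_G = V_DD·R_2/(R_1+R_2) = 10×47/147 = 3.2 V. With the source grounded, V_GS = V_G = 3.2 V.
Assume saturation: I_D = (k_n/2)(V_GS − V_t)² = (0.25/2)×(3.2 − 0.91)² = 0.125×2.29² = 0.654 mA.
V_DS = V_DD − I_D·R_D = 10 − 0.654×5.6 = 6.34 V.
Saturation requires V_DS ≥ V_GS − V_t = 2.29 V; 6.34 ≥ 2.29 ✓.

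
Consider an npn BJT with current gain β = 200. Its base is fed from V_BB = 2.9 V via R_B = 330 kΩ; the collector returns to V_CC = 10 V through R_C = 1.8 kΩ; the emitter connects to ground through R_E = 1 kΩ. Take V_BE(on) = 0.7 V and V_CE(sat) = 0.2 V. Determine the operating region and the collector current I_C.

active; I_C ≈ 0.83 mA

Assume active. Base-emitter loop: I_B = (V_BB − V_BE)/(R_B + (β+1)R_E) = (2.9 − 0.7)/(330 + 201×1) = 0.00414 mA.
I_C = β·I_B = 200×0.00414 = 0.829 mA.
V_CE = V_CC − I_C·R_C − I_E·R_E = 10 − 0.829×1.8 − 0.833×1 = 7.68 V > V_CE(sat), so the active-region assumption holds.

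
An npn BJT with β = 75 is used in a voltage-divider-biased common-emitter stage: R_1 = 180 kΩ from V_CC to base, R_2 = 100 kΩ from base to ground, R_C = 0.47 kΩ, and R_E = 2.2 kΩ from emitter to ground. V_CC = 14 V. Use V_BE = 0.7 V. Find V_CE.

V_CE ≈ 10 V

Thevenize the base divider: V_Th = V_CC·R_2/(R_1+R_2) = 14×100/280 = 5 V, R_Th = R_1‖R_2 = 64.3 kΩ.
Base-emitter loop: V_Th = I_B·R_Th + V_BE + (β+1)I_B·R_E, so I_B = (5 − 0.7) / (64.3 + 76×2.2) = 0.0186 mA.
I_C = β·I_B = 75×0.0186 = 1.39 mA, and I_E = (β+1)I_B = 1.41 mA.
V_CE = V_CC − I_C·R_C − I_E·R_E = 14 − 1.39×0.47 − 1.41×2.2 = 10.2 V.
V_CE = 10.2 V > 0.2 V confirms active-region operation.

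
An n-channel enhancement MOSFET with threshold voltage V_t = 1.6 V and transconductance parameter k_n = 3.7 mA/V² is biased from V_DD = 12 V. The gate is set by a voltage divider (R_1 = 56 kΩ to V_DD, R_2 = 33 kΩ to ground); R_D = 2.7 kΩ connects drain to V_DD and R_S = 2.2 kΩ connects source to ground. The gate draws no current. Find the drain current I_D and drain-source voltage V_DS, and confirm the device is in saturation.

V_G = V_DD·R_2/(R_1+R_2) = 12×33/89 = 4.45 V.
Assume saturation: I_D = (k_n/2)(V_GS − V_t)² with V_GS = V_G − I_D·R_S = 4.45 − 2.2·I_D.
Substituting gives 8.95·I_D² − 24.2·I_D + 15 = 0, with roots I_D = 0.967 or 1.74 mA.
The root I_D = 1.74 mA gives V_GS = 0.631 V ≤ V_t, so take I_D = 0.967 mA.
Then V_GS = 2.32 V and V_DS = V_DD − I_D(R_D+R_S) = 12 − 0.967×4.9 = 7.26 V.
Saturation requires V_DS ≥ V_GS − V_t = 0.723 V; 7.26 ≥ 0.723 ✓.

I_D ≈ 0.97 mA, V_DS ≈ 7.3 V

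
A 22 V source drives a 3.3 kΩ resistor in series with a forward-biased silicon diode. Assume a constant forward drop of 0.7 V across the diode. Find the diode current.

KVL around the loop: 22 = V_D + I·R = 0.7 + I × 3.3 kΩ.
So I = (22 − 0.7) / 3.3 kΩ = 21.3 / 3.3 = 6.45 mA.

I ≈ 6.5 mA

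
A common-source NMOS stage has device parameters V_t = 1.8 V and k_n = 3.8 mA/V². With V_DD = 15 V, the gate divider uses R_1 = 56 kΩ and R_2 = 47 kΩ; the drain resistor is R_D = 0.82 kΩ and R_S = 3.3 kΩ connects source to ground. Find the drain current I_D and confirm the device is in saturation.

I_D ≈ 1.3 mA

V_G = V_DD·R_2/(R_1+R_2) = 15×47/103 = 6.84 V.
Assume saturation: I_D = (k_n/2)(V_GS − V_t)² with V_GS = V_G − I_D·R_S = 6.84 − 3.3·I_D.
Substituting gives 20.7·I_D² − 64.3·I_D + 48.4 = 0, with roots I_D = 1.28 or 1.83 mA.
The root I_D = 1.83 mA gives V_GS = 0.82 V ≤ V_t, so take I_D = 1.28 mA.
Then V_GS = 2.62 V and V_DS = V_DD − I_D(R_D+R_S) = 15 − 1.28×4.12 = 9.73 V.
Saturation requires V_DS ≥ V_GS − V_t = 0.821 V; 9.73 ≥ 0.821 ✓.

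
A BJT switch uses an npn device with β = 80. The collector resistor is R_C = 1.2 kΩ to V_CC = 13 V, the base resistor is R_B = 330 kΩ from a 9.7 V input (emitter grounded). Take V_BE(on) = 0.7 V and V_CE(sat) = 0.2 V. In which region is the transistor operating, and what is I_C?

Assume active. Base-emitter loop: I_B = (V_BB − V_BE)/R_B = (9.7 − 0.7)/330 = 0.0273 mA.
I_C = β·I_B = 80×0.0273 = 2.18 mA.
V_CE = V_CC − I_C·R_C = 13 − 2.18×1.2 = 10.4 V > V_CE(sat), so the active-region assumption holds.

active; I_C ≈ 2.2 mA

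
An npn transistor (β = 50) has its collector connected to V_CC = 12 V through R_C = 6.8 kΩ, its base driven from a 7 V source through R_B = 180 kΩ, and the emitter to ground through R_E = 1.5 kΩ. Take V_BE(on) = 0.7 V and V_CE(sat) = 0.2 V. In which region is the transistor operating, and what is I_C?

Assume active. Base-emitter loop: I_B = (V_BB − V_BE)/(R_B + (β+1)R_E) = (7 − 0.7)/(180 + 51×1.5) = 0.0246 mA.
I_C = β·I_B = 50×0.0246 = 1.23 mA.
V_CE = V_CC − I_C·R_C − I_E·R_E = 12 − 1.23×6.8 − 1.25×1.5 = 1.77 V > V_CE(sat), so the active-region assumption holds.

active; I_C ≈ 1.2 mA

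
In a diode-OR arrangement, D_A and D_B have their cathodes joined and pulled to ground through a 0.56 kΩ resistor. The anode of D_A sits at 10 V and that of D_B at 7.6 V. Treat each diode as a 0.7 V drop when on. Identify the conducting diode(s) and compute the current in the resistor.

Assume both conduct. Then node N would need to be at both 10−0.7 = 9.3 V and 7.6−0.7 = 6.9 V, which is impossible.
Assume only D_A conducts: V_N = 10 − 0.7 = 9.3 V, so I_R = 9.3/0.56 = 16.6 mA.
Check D_B: its anode-to-cathode voltage is 7.6 − 9.3 = -1.7 V < 0.7 V, so it is off. The assumption is consistent.

Only D_A conducts; I_R ≈ 17 mA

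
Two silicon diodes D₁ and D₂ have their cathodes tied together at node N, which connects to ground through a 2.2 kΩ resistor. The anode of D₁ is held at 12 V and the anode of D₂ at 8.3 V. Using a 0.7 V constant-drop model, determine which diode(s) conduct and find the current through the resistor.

Only D₁ conducts; I_R ≈ 5.1 mA

Assume both conduct. Then node N would need to be at both 12−0.7 = 11.3 V and 8.3−0.7 = 7.6 V, which is impossible.
Assume only D₁ conducts: V_N = 12 − 0.7 = 11.3 V, so I_R = 11.3/2.2 = 5.14 mA.
Check D₂: its anode-to-cathode voltage is 8.3 − 11.3 = -3 V < 0.7 V, so it is off. The assumption is consistent.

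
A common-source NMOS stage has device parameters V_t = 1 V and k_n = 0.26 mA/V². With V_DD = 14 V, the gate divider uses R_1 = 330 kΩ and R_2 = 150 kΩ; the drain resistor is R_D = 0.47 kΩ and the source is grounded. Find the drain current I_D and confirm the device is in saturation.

V_G = V_DD·R_2/(R_1+R_2) = 14×150/480 = 4.38 V. With the source grounded, V_GS = V_G = 4.38 V.
Assume saturation: I_D = (k_n/2)(V_GS − V_t)² = (0.26/2)×(4.38 − 1)² = 0.13×3.38² = 1.48 mA.
V_DS = V_DD − I_D·R_D = 14 − 1.48×0.47 = 13.3 V.
Saturation requires V_DS ≥ V_GS − V_t = 3.38 V; 13.3 ≥ 3.38 ✓.

I_D ≈ 1.5 mA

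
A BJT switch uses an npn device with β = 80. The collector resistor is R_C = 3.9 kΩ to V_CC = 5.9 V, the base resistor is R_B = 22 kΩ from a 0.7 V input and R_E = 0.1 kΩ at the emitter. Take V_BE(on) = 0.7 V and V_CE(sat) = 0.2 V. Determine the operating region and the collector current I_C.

V_BB = 0.7 V ≤ V_BE(on) = 0.7 V, so the base-emitter junction is not forward biased.
The transistor is in cutoff: I_B = I_C = 0.

cutoff; I_C ≈ 0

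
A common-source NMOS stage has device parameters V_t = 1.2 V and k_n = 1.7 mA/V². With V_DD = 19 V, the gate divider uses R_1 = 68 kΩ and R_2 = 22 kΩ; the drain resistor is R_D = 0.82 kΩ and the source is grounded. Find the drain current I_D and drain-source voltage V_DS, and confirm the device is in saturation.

V_G = V_DD·R_2/(R_1+R_2) = 19×22/90 = 4.64 V. With the source grounded, V_GS = V_G = 4.64 V.
Assume saturation: I_D = (k_n/2)(V_GS − V_t)² = (1.7/2)×(4.64 − 1.2)² = 0.85×3.44² = 10.1 mA.
V_DS = V_DD − I_D·R_D = 19 − 10.1×0.82 = 10.7 V.
Saturation requires V_DS ≥ V_GS − V_t = 3.44 V; 10.7 ≥ 3.44 ✓.

I_D ≈ 10 mA, V_DS ≈ 11 V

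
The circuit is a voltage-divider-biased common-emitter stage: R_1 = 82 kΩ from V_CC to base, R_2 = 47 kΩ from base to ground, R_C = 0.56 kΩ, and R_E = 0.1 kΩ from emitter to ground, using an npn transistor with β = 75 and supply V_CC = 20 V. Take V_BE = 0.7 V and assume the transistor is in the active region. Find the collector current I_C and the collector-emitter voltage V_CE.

Thevenize the base divider: V_Th = V_CC·R_2/(R_1+R_2) = 20×47/129 = 7.29 V, R_Th = R_1‖R_2 = 29.9 kΩ.
Base-emitter loop: V_Th = I_B·R_Th + V_BE + (β+1)I_B·R_E, so I_B = (7.29 − 0.7) / (29.9 + 76×0.1) = 0.176 mA.
I_C = β·I_B = 75×0.176 = 13.2 mA, and I_E = (β+1)I_B = 13.4 mA.
V_CE = V_CC − I_C·R_C − I_E·R_E = 20 − 13.2×0.56 − 13.4×0.1 = 11.3 V.
V_CE = 11.3 V > 0.2 V confirms active-region operation.

I_C ≈ 13 mA, V_CE ≈ 11 V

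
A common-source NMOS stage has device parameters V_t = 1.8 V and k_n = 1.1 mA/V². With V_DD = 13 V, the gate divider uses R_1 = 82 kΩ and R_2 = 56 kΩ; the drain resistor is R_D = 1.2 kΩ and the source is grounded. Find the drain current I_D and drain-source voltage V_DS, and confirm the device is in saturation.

V_G = V_DD·R_2/(R_1+R_2) = 13×56/138 = 5.28 V. With the source grounded, V_GS = V_G = 5.28 V.
Assume saturation: I_D = (k_n/2)(V_GS − V_t)² = (1.1/2)×(5.28 − 1.8)² = 0.55×3.48² = 6.64 mA.
V_DS = V_DD − I_D·R_D = 13 − 6.64×1.2 = 5.03 V.
Saturation requires V_DS ≥ V_GS − V_t = 3.48 V; 5.03 ≥ 3.48 ✓.

I_D ≈ 6.6 mA, V_DS ≈ 5 V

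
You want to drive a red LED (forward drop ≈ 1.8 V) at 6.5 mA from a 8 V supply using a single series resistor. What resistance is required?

The resistor drops V_S − V_D = 8 − 1.8 = 6.2 V at 6.5 mA.
R = 6.2 V / 6.5 mA = 0.954 kΩ.

R ≈ 0.95 kΩ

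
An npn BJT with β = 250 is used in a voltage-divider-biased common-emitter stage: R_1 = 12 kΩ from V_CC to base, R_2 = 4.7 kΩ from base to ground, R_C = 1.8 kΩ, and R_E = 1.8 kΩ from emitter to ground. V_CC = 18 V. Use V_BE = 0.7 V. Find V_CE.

V_CE ≈ 9.4 V

Thevenize the base divider: V_Th = V_CC·R_2/(R_1+R_2) = 18×4.7/16.7 = 5.07 V, R_Th = R_1‖R_2 = 3.38 kΩ.
Base-emitter loop: V_Th = I_B·R_Th + V_BE + (β+1)I_B·R_E, so I_B = (5.07 − 0.7) / (3.38 + 251×1.8) = 0.00959 mA.
I_C = β·I_B = 250×0.00959 = 2.4 mA, and I_E = (β+1)I_B = 2.41 mA.
V_CE = V_CC − I_C·R_C − I_E·R_E = 18 − 2.4×1.8 − 2.41×1.8 = 9.35 V.
V_CE = 9.35 V > 0.2 V confirms active-region operation.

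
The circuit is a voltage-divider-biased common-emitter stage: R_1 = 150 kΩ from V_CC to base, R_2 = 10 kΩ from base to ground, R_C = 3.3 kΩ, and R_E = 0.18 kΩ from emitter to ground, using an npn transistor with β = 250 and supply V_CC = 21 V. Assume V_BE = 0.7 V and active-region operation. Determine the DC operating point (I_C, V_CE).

Thevenize the base divider: V_Th = V_CC·R_2/(R_1+R_2) = 21×10/160 = 1.31 V, R_Th = R_1‖R_2 = 9.38 kΩ.
Base-emitter loop: V_Th = I_B·R_Th + V_BE + (β+1)I_B·R_E, so I_B = (1.31 − 0.7) / (9.38 + 251×0.18) = 0.0112 mA.
I_C = β·I_B = 250×0.0112 = 2.81 mA, and I_E = (β+1)I_B = 2.82 mA.
V_CE = V_CC − I_C·R_C − I_E·R_E = 21 − 2.81×3.3 − 2.82×0.18 = 11.2 V.
V_CE = 11.2 V > 0.2 V confirms active-region operation.

I_C ≈ 2.8 mA, V_CE ≈ 11 V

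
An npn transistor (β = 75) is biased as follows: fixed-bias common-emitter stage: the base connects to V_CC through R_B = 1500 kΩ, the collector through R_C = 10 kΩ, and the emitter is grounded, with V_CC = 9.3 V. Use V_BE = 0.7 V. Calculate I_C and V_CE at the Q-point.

I_C ≈ 0.43 mA, V_CE ≈ 5 V

Base loop: V_CC = I_B·R_B + V_BE, so I_B = (9.3 − 0.7)/1500 kΩ = 0.00573 mA.
In the active region I_C = β·I_B = 75 × 0.00573 = 0.43 mA.
Collector loop: V_CE = V_CC − I_C·R_C = 9.3 − 0.43×10 = 5 V.
Since V_CE = 5 V > V_CE(sat) ≈ 0.2 V, the transistor is in the active region as assumed.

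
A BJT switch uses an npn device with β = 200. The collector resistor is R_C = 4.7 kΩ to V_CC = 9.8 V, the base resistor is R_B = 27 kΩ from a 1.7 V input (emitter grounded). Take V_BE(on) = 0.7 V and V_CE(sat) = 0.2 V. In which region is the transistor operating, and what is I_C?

Assume active: I_B = (1.7 − 0.7)/27 = 0.037 mA, giving I_C = β·I_B = 7.41 mA.
But then V_CE = 9.8 − 7.41×4.7 = -25 V < V_CE(sat) = 0.2 V — impossible in the active region.
So the transistor is saturated. With V_CE = 0.2 V, I_C = (V_CC − 0.2)/R_C = 9.6/4.7 = 2.04 mA.
Check: β·I_B = 7.41 mA > I_C = 2.04 mA, confirming saturation.

saturation; I_C ≈ 2 mA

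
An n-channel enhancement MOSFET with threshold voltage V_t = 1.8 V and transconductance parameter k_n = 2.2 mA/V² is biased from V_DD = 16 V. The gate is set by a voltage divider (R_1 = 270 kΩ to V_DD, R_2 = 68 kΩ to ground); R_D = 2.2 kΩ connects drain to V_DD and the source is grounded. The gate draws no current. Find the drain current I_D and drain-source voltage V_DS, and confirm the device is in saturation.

V_G = V_DD·R_2/(R_1+R_2) = 16×68/338 = 3.22 V. With the source grounded, V_GS = V_G = 3.22 V.
Assume saturation: I_D = (k_n/2)(V_GS − V_t)² = (2.2/2)×(3.22 − 1.8)² = 1.1×1.42² = 2.21 mA.
V_DS = V_DD − I_D·R_D = 16 − 2.21×2.2 = 11.1 V.
Saturation requires V_DS ≥ V_GS − V_t = 1.42 V; 11.1 ≥ 1.42 ✓.

I_D ≈ 2.2 mA, V_DS ≈ 11 V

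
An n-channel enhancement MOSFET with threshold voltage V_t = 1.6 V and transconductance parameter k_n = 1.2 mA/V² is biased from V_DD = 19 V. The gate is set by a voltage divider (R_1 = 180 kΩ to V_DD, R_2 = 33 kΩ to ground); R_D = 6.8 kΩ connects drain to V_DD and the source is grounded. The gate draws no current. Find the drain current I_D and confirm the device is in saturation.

V_G = V_DD·R_2/(R_1+R_2) = 19×33/213 = 2.94 V. With the source grounded, V_GS = V_G = 2.94 V.
Assume saturation: I_D = (k_n/2)(V_GS − V_t)² = (1.2/2)×(2.94 − 1.6)² = 0.6×1.34² = 1.08 mA.
V_DS = V_DD − I_D·R_D = 19 − 1.08×6.8 = 11.6 V.
Saturation requires V_DS ≥ V_GS − V_t = 1.34 V; 11.6 ≥ 1.34 ✓.

I_D ≈ 1.1 mA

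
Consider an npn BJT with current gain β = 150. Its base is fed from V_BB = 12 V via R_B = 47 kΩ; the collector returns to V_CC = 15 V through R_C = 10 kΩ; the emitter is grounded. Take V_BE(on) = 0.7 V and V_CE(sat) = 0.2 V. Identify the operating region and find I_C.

saturation; I_C ≈ 1.5 mA

Assume active: I_B = (12 − 0.7)/47 = 0.24 mA, giving I_C = β·I_B = 36.1 mA.
But then V_CE = 15 − 36.1×10 = -346 V < V_CE(sat) = 0.2 V — impossible in the active region.
So the transistor is saturated. With V_CE = 0.2 V, I_C = (V_CC − 0.2)/R_C = 14.8/10 = 1.48 mA.
Check: β·I_B = 36.1 mA > I_C = 1.48 mA, confirming saturation.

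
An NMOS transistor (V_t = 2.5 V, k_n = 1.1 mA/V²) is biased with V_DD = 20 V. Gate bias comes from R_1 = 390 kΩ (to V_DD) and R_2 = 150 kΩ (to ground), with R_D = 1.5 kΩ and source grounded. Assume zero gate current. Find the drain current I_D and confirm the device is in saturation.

V_G = V_DD·R_2/(R_1+R_2) = 20×150/540 = 5.56 V. With the source grounded, V_GS = V_G = 5.56 V.
Assume saturation: I_D = (k_n/2)(V_GS − V_t)² = (1.1/2)×(5.56 − 2.5)² = 0.55×3.06² = 5.14 mA.
V_DS = V_DD − I_D·R_D = 20 − 5.14×1.5 = 12.3 V.
Saturation requires V_DS ≥ V_GS − V_t = 3.06 V; 12.3 ≥ 3.06 ✓.

I_D ≈ 5.1 mA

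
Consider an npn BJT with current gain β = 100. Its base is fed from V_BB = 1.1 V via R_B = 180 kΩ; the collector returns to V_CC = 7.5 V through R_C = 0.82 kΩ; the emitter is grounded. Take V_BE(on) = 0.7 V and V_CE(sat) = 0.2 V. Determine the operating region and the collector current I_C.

Assume active. Base-emitter loop: I_B = (V_BB − V_BE)/R_B = (1.1 − 0.7)/180 = 0.00222 mA.
I_C = β·I_B = 100×0.00222 = 0.222 mA.
V_CE = V_CC − I_C·R_C = 7.5 − 0.222×0.82 = 7.32 V > V_CE(sat), so the active-region assumption holds.

active; I_C ≈ 0.22 mA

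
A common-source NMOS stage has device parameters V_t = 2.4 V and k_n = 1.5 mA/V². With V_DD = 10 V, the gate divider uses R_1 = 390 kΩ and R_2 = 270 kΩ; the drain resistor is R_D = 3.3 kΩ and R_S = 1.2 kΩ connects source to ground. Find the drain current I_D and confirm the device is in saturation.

V_G = V_DD·R_2/(R_1+R_2) = 10×270/660 = 4.09 V.
Assume saturation: I_D = (k_n/2)(V_GS − V_t)² with V_GS = V_G − I_D·R_S = 4.09 − 1.2·I_D.
Substituting gives 1.08·I_D² − 4.04·I_D + 2.14 = 0, with roots I_D = 0.64 or 3.1 mA.
The root I_D = 3.1 mA gives V_GS = 0.365 V ≤ V_t, so take I_D = 0.64 mA.
Then V_GS = 3.32 V and V_DS = V_DD − I_D(R_D+R_S) = 10 − 0.64×4.5 = 7.12 V.
Saturation requires V_DS ≥ V_GS − V_t = 0.923 V; 7.12 ≥ 0.923 ✓.

I_D ≈ 0.64 mA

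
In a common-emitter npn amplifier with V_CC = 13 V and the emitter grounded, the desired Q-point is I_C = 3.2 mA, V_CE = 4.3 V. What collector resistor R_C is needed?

R_C ≈ 2.7 kΩ

Collector loop: V_CC = I_C·R_C + V_CE.
R_C = (V_CC − V_CE)/I_C = (13 − 4.3)/3.2 = 2.72 kΩ.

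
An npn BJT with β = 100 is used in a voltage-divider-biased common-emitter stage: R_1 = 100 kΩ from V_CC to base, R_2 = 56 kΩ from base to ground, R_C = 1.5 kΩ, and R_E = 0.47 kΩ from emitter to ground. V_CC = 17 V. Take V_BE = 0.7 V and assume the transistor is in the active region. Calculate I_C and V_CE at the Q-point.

I_C ≈ 6.5 mA, V_CE ≈ 4.2 V

Thevenize the base divider: V_Th = V_CC·R_2/(R_1+R_2) = 17×56/156 = 6.1 V, R_Th = R_1‖R_2 = 35.9 kΩ.
Base-emitter loop: V_Th = I_B·R_Th + V_BE + (β+1)I_B·R_E, so I_B = (6.1 − 0.7) / (35.9 + 101×0.47) = 0.0648 mA.
I_C = β·I_B = 100×0.0648 = 6.48 mA, and I_E = (β+1)I_B = 6.55 mA.
V_CE = V_CC − I_C·R_C − I_E·R_E = 17 − 6.48×1.5 − 6.55×0.47 = 4.2 V.
V_CE = 4.2 V > 0.2 V confirms active-region operation.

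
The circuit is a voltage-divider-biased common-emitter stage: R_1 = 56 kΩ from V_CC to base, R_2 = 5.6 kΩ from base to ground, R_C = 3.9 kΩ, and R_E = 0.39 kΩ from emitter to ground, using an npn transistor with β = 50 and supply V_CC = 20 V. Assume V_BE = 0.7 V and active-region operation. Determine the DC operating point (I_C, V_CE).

Thevenize the base divider: V_Th = V_CC·R_2/(R_1+R_2) = 20×5.6/61.6 = 1.82 V, R_Th = R_1‖R_2 = 5.09 kΩ.
Base-emitter loop: V_Th = I_B·R_Th + V_BE + (β+1)I_B·R_E, so I_B = (1.82 − 0.7) / (5.09 + 51×0.39) = 0.0448 mA.
I_C = β·I_B = 50×0.0448 = 2.24 mA, and I_E = (β+1)I_B = 2.28 mA.
V_CE = V_CC − I_C·R_C − I_E·R_E = 20 − 2.24×3.9 − 2.28×0.39 = 10.4 V.
V_CE = 10.4 V > 0.2 V confirms active-region operation.

I_C ≈ 2.2 mA, V_CE ≈ 10 V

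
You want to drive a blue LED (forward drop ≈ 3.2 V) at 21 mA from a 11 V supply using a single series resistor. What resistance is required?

R ≈ 0.37 kΩ

The resistor drops V_S − V_D = 11 − 3.2 = 7.8 V at 21 mA.
R = 7.8 V / 21 mA = 0.371 kΩ.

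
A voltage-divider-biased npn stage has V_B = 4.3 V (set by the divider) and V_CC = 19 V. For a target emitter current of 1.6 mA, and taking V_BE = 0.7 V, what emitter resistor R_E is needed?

V_E = V_B − V_BE = 4.3 − 0.7 = 3.6 V.
R_E = V_E / I_E = 3.6 / 1.6 = 2.25 kΩ.

R_E ≈ 2.2 kΩ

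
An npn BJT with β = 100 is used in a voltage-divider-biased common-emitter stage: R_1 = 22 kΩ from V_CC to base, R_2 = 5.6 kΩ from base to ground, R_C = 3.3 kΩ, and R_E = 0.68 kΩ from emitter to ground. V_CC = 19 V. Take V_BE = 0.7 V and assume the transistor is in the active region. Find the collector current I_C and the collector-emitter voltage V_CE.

Thevenize the base divider: V_Th = V_CC·R_2/(R_1+R_2) = 19×5.6/27.6 = 3.86 V, R_Th = R_1‖R_2 = 4.46 kΩ.
Base-emitter loop: V_Th = I_B·R_Th + V_BE + (β+1)I_B·R_E, so I_B = (3.86 − 0.7) / (4.46 + 101×0.68) = 0.0431 mA.
I_C = β·I_B = 100×0.0431 = 4.31 mA, and I_E = (β+1)I_B = 4.36 mA.
V_CE = V_CC − I_C·R_C − I_E·R_E = 19 − 4.31×3.3 − 4.36×0.68 = 1.8 V.
V_CE = 1.8 V > 0.2 V confirms active-region operation.

I_C ≈ 4.3 mA, V_CE ≈ 1.8 V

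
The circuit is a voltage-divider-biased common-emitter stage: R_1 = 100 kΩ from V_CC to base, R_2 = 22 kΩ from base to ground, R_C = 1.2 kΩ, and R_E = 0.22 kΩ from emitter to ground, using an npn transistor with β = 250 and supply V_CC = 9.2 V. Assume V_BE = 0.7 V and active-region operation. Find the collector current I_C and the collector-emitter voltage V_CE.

Thevenize the base divider: V_Th = V_CC·R_2/(R_1+R_2) = 9.2×22/122 = 1.66 V, R_Th = R_1‖R_2 = 18 kΩ.
Base-emitter loop: V_Th = I_B·R_Th + V_BE + (β+1)I_B·R_E, so I_B = (1.66 − 0.7) / (18 + 251×0.22) = 0.0131 mA.
I_C = β·I_B = 250×0.0131 = 3.27 mA, and I_E = (β+1)I_B = 3.29 mA.
V_CE = V_CC − I_C·R_C − I_E·R_E = 9.2 − 3.27×1.2 − 3.29×0.22 = 4.55 V.
V_CE = 4.55 V > 0.2 V confirms active-region operation.

I_C ≈ 3.3 mA, V_CE ≈ 4.5 V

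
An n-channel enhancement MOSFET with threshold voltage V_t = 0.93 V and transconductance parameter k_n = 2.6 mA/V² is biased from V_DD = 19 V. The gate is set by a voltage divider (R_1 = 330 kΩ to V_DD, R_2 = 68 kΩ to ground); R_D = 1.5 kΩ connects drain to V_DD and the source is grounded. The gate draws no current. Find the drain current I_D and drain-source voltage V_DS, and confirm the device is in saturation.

I_D ≈ 7 mA, V_DS ≈ 8.5 V

V_G = V_DD·R_2/(R_1+R_2) = 19×68/398 = 3.25 V. With the source grounded, V_GS = V_G = 3.25 V.
Assume saturation: I_D = (k_n/2)(V_GS − V_t)² = (2.6/2)×(3.25 − 0.93)² = 1.3×2.32² = 6.97 mA.
V_DS = V_DD − I_D·R_D = 19 − 6.97×1.5 = 8.54 V.
Saturation requires V_DS ≥ V_GS − V_t = 2.32 V; 8.54 ≥ 2.32 ✓.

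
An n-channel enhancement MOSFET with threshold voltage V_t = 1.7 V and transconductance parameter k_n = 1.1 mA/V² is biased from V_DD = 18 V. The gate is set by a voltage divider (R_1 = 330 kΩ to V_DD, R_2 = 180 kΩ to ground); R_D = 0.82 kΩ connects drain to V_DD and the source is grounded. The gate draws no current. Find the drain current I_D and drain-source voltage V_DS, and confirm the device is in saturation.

V_G = V_DD·R_2/(R_1+R_2) = 18×180/510 = 6.35 V. With the source grounded, V_GS = V_G = 6.35 V.
Assume saturation: I_D = (k_n/2)(V_GS − V_t)² = (1.1/2)×(6.35 − 1.7)² = 0.55×4.65² = 11.9 mA.
V_DS = V_DD − I_D·R_D = 18 − 11.9×0.82 = 8.24 V.
Saturation requires V_DS ≥ V_GS − V_t = 4.65 V; 8.24 ≥ 4.65 ✓.

I_D ≈ 12 mA, V_DS ≈ 8.2 V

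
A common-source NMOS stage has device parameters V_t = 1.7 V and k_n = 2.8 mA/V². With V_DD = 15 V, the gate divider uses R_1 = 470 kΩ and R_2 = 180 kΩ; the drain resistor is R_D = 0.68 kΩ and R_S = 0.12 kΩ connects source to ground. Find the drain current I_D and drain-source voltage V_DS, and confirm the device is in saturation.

V_G = V_DD·R_2/(R_1+R_2) = 15×180/650 = 4.15 V.
Assume saturation: I_D = (k_n/2)(V_GS − V_t)² with V_GS = V_G − I_D·R_S = 4.15 − 0.12·I_D.
Substituting gives 0.0202·I_D² − 1.82·I_D + 8.43 = 0, with roots I_D = 4.88 or 85.6 mA.
The root I_D = 85.6 mA gives V_GS = -6.12 V ≤ V_t, so take I_D = 4.88 mA.
Then V_GS = 3.57 V and V_DS = V_DD − I_D(R_D+R_S) = 15 − 4.88×0.8 = 11.1 V.
Saturation requires V_DS ≥ V_GS − V_t = 1.87 V; 11.1 ≥ 1.87 ✓.

I_D ≈ 4.9 mA, V_DS ≈ 11 V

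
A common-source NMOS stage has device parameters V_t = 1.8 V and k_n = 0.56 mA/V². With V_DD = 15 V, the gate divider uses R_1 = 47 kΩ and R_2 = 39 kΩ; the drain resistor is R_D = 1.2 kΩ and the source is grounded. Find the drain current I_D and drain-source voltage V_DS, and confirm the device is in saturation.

V_G = V_DD·R_2/(R_1+R_2) = 15×39/86 = 6.8 V. With the source grounded, V_GS = V_G = 6.8 V.
Assume saturation: I_D = (k_n/2)(V_GS − V_t)² = (0.56/2)×(6.8 − 1.8)² = 0.28×5² = 7.01 mA.
V_DS = V_DD − I_D·R_D = 15 − 7.01×1.2 = 6.59 V.
Saturation requires V_DS ≥ V_GS − V_t = 5 V; 6.59 ≥ 5 ✓.

I_D ≈ 7 mA, V_DS ≈ 6.6 V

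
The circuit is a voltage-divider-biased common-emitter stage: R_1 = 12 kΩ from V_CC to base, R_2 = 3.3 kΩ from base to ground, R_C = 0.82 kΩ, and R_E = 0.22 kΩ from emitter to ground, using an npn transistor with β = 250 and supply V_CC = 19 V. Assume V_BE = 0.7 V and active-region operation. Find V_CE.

V_CE ≈ 3.7 V

Thevenize the base divider: V_Th = V_CC·R_2/(R_1+R_2) = 19×3.3/15.3 = 4.1 V, R_Th = R_1‖R_2 = 2.59 kΩ.
Base-emitter loop: V_Th = I_B·R_Th + V_BE + (β+1)I_B·R_E, so I_B = (4.1 − 0.7) / (2.59 + 251×0.22) = 0.0588 mA.
I_C = β·I_B = 250×0.0588 = 14.7 mA, and I_E = (β+1)I_B = 14.8 mA.
V_CE = V_CC − I_C·R_C − I_E·R_E = 19 − 14.7×0.82 − 14.8×0.22 = 3.7 V.
V_CE = 3.7 V > 0.2 V confirms active-region operation.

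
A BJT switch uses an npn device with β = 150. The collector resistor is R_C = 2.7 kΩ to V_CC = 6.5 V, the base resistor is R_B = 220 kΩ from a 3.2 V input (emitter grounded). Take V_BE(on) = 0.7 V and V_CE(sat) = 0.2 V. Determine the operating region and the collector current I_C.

Assume active. Base-emitter loop: I_B = (V_BB − V_BE)/R_B = (3.2 − 0.7)/220 = 0.0114 mA.
I_C = β·I_B = 150×0.0114 = 1.7 mA.
V_CE = V_CC − I_C·R_C = 6.5 − 1.7×2.7 = 1.9 V > V_CE(sat), so the active-region assumption holds.

active; I_C ≈ 1.7 mA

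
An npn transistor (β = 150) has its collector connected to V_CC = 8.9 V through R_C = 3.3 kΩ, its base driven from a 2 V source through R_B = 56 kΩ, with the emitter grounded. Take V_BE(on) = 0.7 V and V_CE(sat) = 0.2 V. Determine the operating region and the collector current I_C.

Assume active: I_B = (2 − 0.7)/56 = 0.0232 mA, giving I_C = β·I_B = 3.48 mA.
But then V_CE = 8.9 − 3.48×3.3 = -2.59 V < V_CE(sat) = 0.2 V — impossible in the active region.
So the transistor is saturated. With V_CE = 0.2 V, I_C = (V_CC − 0.2)/R_C = 8.7/3.3 = 2.64 mA.
Check: β·I_B = 3.48 mA > I_C = 2.64 mA, confirming saturation.

saturation; I_C ≈ 2.6 mA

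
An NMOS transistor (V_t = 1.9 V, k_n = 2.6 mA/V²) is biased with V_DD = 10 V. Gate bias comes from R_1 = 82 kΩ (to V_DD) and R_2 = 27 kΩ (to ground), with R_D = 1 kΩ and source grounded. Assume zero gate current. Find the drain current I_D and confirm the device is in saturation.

I_D ≈ 0.43 mA

V_G = V_DD·R_2/(R_1+R_2) = 10×27/109 = 2.48 V. With the source grounded, V_GS = V_G = 2.48 V.
Assume saturation: I_D = (k_n/2)(V_GS − V_t)² = (2.6/2)×(2.48 − 1.9)² = 1.3×0.577² = 0.433 mA.
V_DS = V_DD − I_D·R_D = 10 − 0.433×1 = 9.57 V.
Saturation requires V_DS ≥ V_GS − V_t = 0.577 V; 9.57 ≥ 0.577 ✓.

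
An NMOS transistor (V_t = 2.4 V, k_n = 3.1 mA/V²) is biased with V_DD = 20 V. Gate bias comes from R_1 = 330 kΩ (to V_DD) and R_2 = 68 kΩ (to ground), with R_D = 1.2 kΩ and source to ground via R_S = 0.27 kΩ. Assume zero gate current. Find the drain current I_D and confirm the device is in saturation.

V_G = V_DD·R_2/(R_1+R_2) = 20×68/398 = 3.42 V.
Assume saturation: I_D = (k_n/2)(V_GS − V_t)² with V_GS = V_G − I_D·R_S = 3.42 − 0.27·I_D.
Substituting gives 0.113·I_D² − 1.85·I_D + 1.6 = 0, with roots I_D = 0.917 or 15.5 mA.
The root I_D = 15.5 mA gives V_GS = -0.759 V ≤ V_t, so take I_D = 0.917 mA.
Then V_GS = 3.17 V and V_DS = V_DD − I_D(R_D+R_S) = 20 − 0.917×1.47 = 18.7 V.
Saturation requires V_DS ≥ V_GS − V_t = 0.769 V; 18.7 ≥ 0.769 ✓.

I_D ≈ 0.92 mA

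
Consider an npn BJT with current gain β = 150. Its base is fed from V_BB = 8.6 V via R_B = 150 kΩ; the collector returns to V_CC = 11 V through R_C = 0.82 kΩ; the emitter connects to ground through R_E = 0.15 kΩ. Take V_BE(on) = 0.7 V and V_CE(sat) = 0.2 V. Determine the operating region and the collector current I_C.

active; I_C ≈ 6.9 mA

Assume active. Base-emitter loop: I_B = (V_BB − V_BE)/(R_B + (β+1)R_E) = (8.6 − 0.7)/(150 + 151×0.15) = 0.0458 mA.
I_C = β·I_B = 150×0.0458 = 6.86 mA.
V_CE = V_CC − I_C·R_C − I_E·R_E = 11 − 6.86×0.82 − 6.91×0.15 = 4.34 V > V_CE(sat), so the active-region assumption holds.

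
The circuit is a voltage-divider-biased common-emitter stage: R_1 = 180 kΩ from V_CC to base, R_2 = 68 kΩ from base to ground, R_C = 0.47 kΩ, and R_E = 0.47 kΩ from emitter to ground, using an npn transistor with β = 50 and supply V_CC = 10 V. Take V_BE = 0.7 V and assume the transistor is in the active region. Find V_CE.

V_CE ≈ 8.7 V

Thevenize the base divider: V_Th = V_CC·R_2/(R_1+R_2) = 10×68/248 = 2.74 V, R_Th = R_1‖R_2 = 49.4 kΩ.
Base-emitter loop: V_Th = I_B·R_Th + V_BE + (β+1)I_B·R_E, so I_B = (2.74 − 0.7) / (49.4 + 51×0.47) = 0.0278 mA.
I_C = β·I_B = 50×0.0278 = 1.39 mA, and I_E = (β+1)I_B = 1.42 mA.
V_CE = V_CC − I_C·R_C − I_E·R_E = 10 − 1.39×0.47 − 1.42×0.47 = 8.68 V.
V_CE = 8.68 V > 0.2 V confirms active-region operation.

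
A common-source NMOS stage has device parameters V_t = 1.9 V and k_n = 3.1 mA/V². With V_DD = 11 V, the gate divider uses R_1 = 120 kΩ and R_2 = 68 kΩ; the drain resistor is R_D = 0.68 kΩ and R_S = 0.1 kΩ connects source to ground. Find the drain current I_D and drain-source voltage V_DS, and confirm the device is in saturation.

I_D ≈ 4.2 mA, V_DS ≈ 7.7 V

V_G = V_DD·R_2/(R_1+R_2) = 11×68/188 = 3.98 V.
Assume saturation: I_D = (k_n/2)(V_GS − V_t)² with V_GS = V_G − I_D·R_S = 3.98 − 0.1·I_D.
Substituting gives 0.0155·I_D² − 1.64·I_D + 6.7 = 0, with roots I_D = 4.24 or 102 mA.
The root I_D = 102 mA gives V_GS = -6.21 V ≤ V_t, so take I_D = 4.24 mA.
Then V_GS = 3.55 V and V_DS = V_DD − I_D(R_D+R_S) = 11 − 4.24×0.78 = 7.69 V.
Saturation requires V_DS ≥ V_GS − V_t = 1.65 V; 7.69 ≥ 1.65 ✓.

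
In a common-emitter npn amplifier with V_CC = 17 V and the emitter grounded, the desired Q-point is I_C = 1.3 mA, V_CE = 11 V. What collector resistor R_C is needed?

Collector loop: V_CC = I_C·R_C + V_CE.
R_C = (V_CC − V_CE)/I_C = (17 − 11)/1.3 = 4.62 kΩ.

R_C ≈ 4.6 kΩ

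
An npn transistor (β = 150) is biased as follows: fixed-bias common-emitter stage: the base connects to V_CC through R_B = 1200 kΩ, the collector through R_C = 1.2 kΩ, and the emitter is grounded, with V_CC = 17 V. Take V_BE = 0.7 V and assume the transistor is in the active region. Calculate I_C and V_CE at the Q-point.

Base loop: V_CC = I_B·R_B + V_BE, so I_B = (17 − 0.7)/1200 kΩ = 0.0136 mA.
In the active region I_C = β·I_B = 150 × 0.0136 = 2.04 mA.
Collector loop: V_CE = V_CC − I_C·R_C = 17 − 2.04×1.2 = 14.6 V.
Since V_CE = 14.6 V > V_CE(sat) ≈ 0.2 V, the transistor is in the active region as assumed.

I_C ≈ 2 mA, V_CE ≈ 15 V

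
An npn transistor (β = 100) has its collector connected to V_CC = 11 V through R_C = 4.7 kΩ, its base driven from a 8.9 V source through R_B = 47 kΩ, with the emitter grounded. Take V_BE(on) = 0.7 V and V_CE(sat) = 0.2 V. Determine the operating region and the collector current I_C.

saturation; I_C ≈ 2.3 mA

Assume active: I_B = (8.9 − 0.7)/47 = 0.174 mA, giving I_C = β·I_B = 17.4 mA.
But then V_CE = 11 − 17.4×4.7 = -71 V < V_CE(sat) = 0.2 V — impossible in the active region.
So the transistor is saturated. With V_CE = 0.2 V, I_C = (V_CC − 0.2)/R_C = 10.8/4.7 = 2.3 mA.
Check: β·I_B = 17.4 mA > I_C = 2.3 mA, confirming saturation.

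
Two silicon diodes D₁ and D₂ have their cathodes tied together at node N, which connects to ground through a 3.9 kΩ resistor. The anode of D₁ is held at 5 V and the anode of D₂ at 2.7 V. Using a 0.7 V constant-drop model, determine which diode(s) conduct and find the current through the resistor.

Only D₁ conducts; I_R ≈ 1.1 mA

Assume both conduct. Then node N would need to be at both 5−0.7 = 4.3 V and 2.7−0.7 = 2 V, which is impossible.
Assume only D₁ conducts: V_N = 5 − 0.7 = 4.3 V, so I_R = 4.3/3.9 = 1.1 mA.
Check D₂: its anode-to-cathode voltage is 2.7 − 4.3 = -1.6 V < 0.7 V, so it is off. The assumption is consistent.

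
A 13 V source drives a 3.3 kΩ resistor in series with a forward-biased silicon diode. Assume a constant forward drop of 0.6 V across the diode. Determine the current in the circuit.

I ≈ 3.8 mA

KVL around the loop: 13 = V_D + I·R = 0.6 + I × 3.3 kΩ.
So I = (13 − 0.6) / 3.3 kΩ = 12.4 / 3.3 = 3.76 mA.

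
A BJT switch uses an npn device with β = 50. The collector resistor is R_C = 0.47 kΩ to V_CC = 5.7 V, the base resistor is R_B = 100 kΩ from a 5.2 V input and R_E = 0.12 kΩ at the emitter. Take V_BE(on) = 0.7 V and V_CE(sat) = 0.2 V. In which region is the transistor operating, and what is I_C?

Assume active. Base-emitter loop: I_B = (V_BB − V_BE)/(R_B + (β+1)R_E) = (5.2 − 0.7)/(100 + 51×0.12) = 0.0424 mA.
I_C = β·I_B = 50×0.0424 = 2.12 mA.
V_CE = V_CC − I_C·R_C − I_E·R_E = 5.7 − 2.12×0.47 − 2.16×0.12 = 4.44 V > V_CE(sat), so the active-region assumption holds.

active; I_C ≈ 2.1 mA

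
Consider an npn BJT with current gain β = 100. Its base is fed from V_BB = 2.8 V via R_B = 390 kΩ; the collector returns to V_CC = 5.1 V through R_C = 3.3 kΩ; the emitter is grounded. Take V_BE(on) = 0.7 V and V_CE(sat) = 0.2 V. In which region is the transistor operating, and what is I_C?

Assume active. Base-emitter loop: I_B = (V_BB − V_BE)/R_B = (2.8 − 0.7)/390 = 0.00538 mA.
I_C = β·I_B = 100×0.00538 = 0.538 mA.
V_CE = V_CC − I_C·R_C = 5.1 − 0.538×3.3 = 3.32 V > V_CE(sat), so the active-region assumption holds.

active; I_C ≈ 0.54 mA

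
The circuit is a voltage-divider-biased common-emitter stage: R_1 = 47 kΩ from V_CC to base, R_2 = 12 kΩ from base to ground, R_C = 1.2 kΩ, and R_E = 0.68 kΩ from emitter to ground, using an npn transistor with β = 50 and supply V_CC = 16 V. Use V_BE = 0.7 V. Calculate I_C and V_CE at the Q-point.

I_C ≈ 2.9 mA, V_CE ≈ 11 V

Thevenize the base divider: V_Th = V_CC·R_2/(R_1+R_2) = 16×12/59 = 3.25 V, R_Th = R_1‖R_2 = 9.56 kΩ.
Base-emitter loop: V_Th = I_B·R_Th + V_BE + (β+1)I_B·R_E, so I_B = (3.25 − 0.7) / (9.56 + 51×0.68) = 0.0577 mA.
I_C = β·I_B = 50×0.0577 = 2.89 mA, and I_E = (β+1)I_B = 2.94 mA.
V_CE = V_CC − I_C·R_C − I_E·R_E = 16 − 2.89×1.2 − 2.94×0.68 = 10.5 V.
V_CE = 10.5 V > 0.2 V confirms active-region operation.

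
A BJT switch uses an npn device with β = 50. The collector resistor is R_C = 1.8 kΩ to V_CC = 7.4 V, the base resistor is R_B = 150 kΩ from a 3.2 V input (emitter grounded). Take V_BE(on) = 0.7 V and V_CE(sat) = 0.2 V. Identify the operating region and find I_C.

active; I_C ≈ 0.83 mA

Assume active. Base-emitter loop: I_B = (V_BB − V_BE)/R_B = (3.2 − 0.7)/150 = 0.0167 mA.
I_C = β·I_B = 50×0.0167 = 0.833 mA.
V_CE = V_CC − I_C·R_C = 7.4 − 0.833×1.8 = 5.9 V > V_CE(sat), so the active-region assumption holds.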